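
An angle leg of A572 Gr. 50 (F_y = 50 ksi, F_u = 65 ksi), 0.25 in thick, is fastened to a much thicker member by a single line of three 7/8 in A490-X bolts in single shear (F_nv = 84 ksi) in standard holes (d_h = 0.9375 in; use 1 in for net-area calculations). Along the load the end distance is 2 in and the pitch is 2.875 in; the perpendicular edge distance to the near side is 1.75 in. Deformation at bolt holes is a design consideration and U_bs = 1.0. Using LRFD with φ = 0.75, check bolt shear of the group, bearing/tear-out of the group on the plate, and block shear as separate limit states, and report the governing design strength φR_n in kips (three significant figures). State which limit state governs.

Bolt shear: A_b = π·0.875²/4 = 0.6013 in²; R_n = 84 × 0.6013 × 3 × 1 = 151.5 kips → 0.75 × 151.5 = 114 kips.
Bearing: edge l_c = 1.531, r_n = 29.86 kips; interior l_c = 1.938, r_n = 34.12 kips; R_n = 29.86 + 2·34.12 = 98.11 kips → 73.6 kips.
Block shear: A_gv = 1.938, A_nv = 1.312, A_nt = 0.3125 in²; R_n = min(0.6F_uA_nv, 0.6F_yA_gv) + U_bs·F_u·A_nt = 71.5 kips → 53.6 kips.
Block shear governs: 53.6 kips.

53.6 kips (block shear governs)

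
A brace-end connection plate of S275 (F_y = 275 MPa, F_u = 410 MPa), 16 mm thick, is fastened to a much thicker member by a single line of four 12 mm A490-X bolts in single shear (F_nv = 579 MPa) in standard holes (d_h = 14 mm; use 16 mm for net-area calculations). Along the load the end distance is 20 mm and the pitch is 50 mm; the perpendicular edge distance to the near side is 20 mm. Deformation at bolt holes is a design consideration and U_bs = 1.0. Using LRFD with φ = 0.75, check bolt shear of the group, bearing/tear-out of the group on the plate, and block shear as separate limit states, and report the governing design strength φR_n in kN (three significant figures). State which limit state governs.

196 kN (bolt shear governs)

Bolt shear: A_b = π·12²/4 = 113.1 mm²; R_n = 579 × 113.1 × 4 × 1 / 1000 = 261.9 kN → 0.75 × 261.9 = 196 kN.
Bearing: edge l_c = 13, r_n = 102.3 kN; interior l_c = 36, r_n = 188.9 kN; R_n = 102.3 + 3·188.9 = 669.1 kN → 502 kN.
Block shear: A_gv = 2720, A_nv = 1824, A_nt = 192 mm²; R_n = min(0.6F_uA_nv, 0.6F_yA_gv) + U_bs·F_u·A_nt = 527.4 kN → 396 kN.
Bolt shear governs: 196 kN.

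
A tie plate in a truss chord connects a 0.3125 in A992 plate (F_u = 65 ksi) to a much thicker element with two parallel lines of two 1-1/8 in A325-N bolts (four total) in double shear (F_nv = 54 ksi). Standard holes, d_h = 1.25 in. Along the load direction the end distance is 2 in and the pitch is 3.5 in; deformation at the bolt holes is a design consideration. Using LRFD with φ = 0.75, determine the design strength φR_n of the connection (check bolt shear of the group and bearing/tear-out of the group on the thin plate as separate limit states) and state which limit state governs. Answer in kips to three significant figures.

Bolt shear: A_b = π·1.125²/4 = 0.994 in²; R_n = 54 × 0.994 × 4 × 2 = 429.4 kips → 0.75 × 429.4 = 322 kips.
Bearing (1.2 l_c t F_u ≤ 2.4 d t F_u): upper limit = 2.4·1.125·0.3125·65 = 54.84 kips.
  Edge l_c = 2 − 1.25/2 = 1.375 → r_n = 33.52 kips; interior l_c = 3.5 − 1.25 = 2.25 → r_n = 54.84 kips.
  R_n,bearing = 2·33.52 + 2·54.84 = 176.7 kips → 0.75 × 176.7 = 133 kips.
Bearing governs: 133 kips.

133 kips (bearing governs)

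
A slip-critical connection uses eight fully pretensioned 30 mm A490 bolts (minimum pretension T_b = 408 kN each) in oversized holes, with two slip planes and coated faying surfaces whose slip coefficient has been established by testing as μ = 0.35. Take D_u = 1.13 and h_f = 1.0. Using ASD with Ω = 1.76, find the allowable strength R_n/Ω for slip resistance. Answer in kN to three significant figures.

R_n = μ · D_u · h_f · T_b · n_s · n_b = 0.35 × 1.13 × 1.0 × 408 × 2 × 8 = 2582 kN.
Allowable strength R_n/Ω = 2582 / 1.76 = 1470 kN.

1470 kN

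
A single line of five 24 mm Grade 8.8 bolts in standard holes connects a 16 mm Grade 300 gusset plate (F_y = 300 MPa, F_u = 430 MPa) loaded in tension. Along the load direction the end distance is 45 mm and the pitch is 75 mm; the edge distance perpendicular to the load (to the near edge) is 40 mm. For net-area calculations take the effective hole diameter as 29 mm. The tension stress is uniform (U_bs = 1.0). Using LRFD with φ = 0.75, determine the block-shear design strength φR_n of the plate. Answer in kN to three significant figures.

796 kN

Shear plane L_v = 45 + 4·75 = 345 mm; A_gv = 345 × 16 = 5520 mm².
A_nv = (345 − 4.5·29) × 16 = 3432 mm².
A_nt = (40 − 0.5·29) × 16 = 408 mm².
0.6 F_u A_nv = 885.5 kN; 0.6 F_y A_gv = 993.6 kN → shear rupture governs the shear term.
R_n = 885.5 + 1.0 × 430 × 408 / 1000 = 1061 kN.
Design strength φR_n = 0.75 × 1061 = 796 kN.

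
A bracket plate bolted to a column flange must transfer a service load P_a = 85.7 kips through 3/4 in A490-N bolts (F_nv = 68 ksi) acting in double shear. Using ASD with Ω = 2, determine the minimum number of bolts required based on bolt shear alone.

A_b = π·0.75²/4 = 0.4418 in².
Per-bolt allowable strength R_n/Ω = 68 × 0.4418 × 2 / 2 = 30.04 kips.
n ≥ 85.7 / 30.04 = 2.853 → use 3 bolts.

3 bolts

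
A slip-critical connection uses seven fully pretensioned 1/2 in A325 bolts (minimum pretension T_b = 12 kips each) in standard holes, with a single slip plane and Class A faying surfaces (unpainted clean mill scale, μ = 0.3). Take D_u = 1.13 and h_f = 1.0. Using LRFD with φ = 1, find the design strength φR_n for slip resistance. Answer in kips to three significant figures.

28.5 kips

R_n = μ · D_u · h_f · T_b · n_s · n_b = 0.3 × 1.13 × 1.0 × 12 × 1 × 7 = 28.48 kips.
Design strength φR_n = 1 × 28.48 = 28.5 kips.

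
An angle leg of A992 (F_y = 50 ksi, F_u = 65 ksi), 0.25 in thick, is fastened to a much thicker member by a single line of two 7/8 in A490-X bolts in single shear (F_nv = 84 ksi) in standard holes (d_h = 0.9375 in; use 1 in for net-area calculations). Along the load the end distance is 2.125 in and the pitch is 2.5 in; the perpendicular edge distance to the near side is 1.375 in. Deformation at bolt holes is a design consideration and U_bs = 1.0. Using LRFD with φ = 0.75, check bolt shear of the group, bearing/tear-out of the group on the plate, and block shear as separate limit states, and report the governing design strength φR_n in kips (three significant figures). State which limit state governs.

Bolt shear: A_b = π·0.875²/4 = 0.6013 in²; R_n = 84 × 0.6013 × 2 × 1 = 101 kips → 0.75 × 101 = 75.8 kips.
Bearing: edge l_c = 1.656, r_n = 32.3 kips; interior l_c = 1.562, r_n = 30.47 kips; R_n = 32.3 + 1·30.47 = 62.77 kips → 47.1 kips.
Block shear: A_gv = 1.156, A_nv = 0.7812, A_nt = 0.2188 in²; R_n = min(0.6F_uA_nv, 0.6F_yA_gv) + U_bs·F_u·A_nt = 44.69 kips → 33.5 kips.
Block shear governs: 33.5 kips.

33.5 kips (block shear governs)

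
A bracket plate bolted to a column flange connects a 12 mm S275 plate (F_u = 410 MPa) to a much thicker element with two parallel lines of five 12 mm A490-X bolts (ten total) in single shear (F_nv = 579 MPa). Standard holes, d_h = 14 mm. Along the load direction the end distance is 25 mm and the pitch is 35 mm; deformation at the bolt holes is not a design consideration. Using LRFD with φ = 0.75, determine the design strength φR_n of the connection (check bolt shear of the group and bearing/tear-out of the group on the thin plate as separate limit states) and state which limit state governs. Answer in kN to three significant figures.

Bolt shear: A_b = π·12²/4 = 113.1 mm²; R_n = 579 × 113.1 × 10 × 1 / 1000 = 654.8 kN → 0.75 × 654.8 = 491 kN.
Bearing (1.5 l_c t F_u ≤ 3.0 d t F_u): upper limit = 3.0·12·12·410 / 1000 = 177.1 kN.
  Edge l_c = 25 − 14/2 = 18 → r_n = 132.8 kN; interior l_c = 35 − 14 = 21 → r_n = 155 kN.
  R_n,bearing = 2·132.8 + 8·155 = 1506 kN → 0.75 × 1506 = 1130 kN.
Bolt shear governs: 491 kN.

491 kN (bolt shear governs)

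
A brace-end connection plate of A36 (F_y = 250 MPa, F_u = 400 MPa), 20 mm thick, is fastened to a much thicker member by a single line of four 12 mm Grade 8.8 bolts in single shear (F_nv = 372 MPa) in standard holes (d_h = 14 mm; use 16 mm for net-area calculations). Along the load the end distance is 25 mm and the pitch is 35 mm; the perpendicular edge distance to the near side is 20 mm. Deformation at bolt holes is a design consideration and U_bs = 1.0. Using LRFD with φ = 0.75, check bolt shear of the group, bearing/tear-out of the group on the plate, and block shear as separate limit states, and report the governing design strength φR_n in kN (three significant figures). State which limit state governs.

126 kN (bolt shear governs)

Bolt shear: A_b = π·12²/4 = 113.1 mm²; R_n = 372 × 113.1 × 4 × 1 / 1000 = 168.3 kN → 0.75 × 168.3 = 126 kN.
Bearing: edge l_c = 18, r_n = 172.8 kN; interior l_c = 21, r_n = 201.6 kN; R_n = 172.8 + 3·201.6 = 777.6 kN → 583 kN.
Block shear: A_gv = 2600, A_nv = 1480, A_nt = 240 mm²; R_n = min(0.6F_uA_nv, 0.6F_yA_gv) + U_bs·F_u·A_nt = 451.2 kN → 338 kN.
Bolt shear governs: 126 kN.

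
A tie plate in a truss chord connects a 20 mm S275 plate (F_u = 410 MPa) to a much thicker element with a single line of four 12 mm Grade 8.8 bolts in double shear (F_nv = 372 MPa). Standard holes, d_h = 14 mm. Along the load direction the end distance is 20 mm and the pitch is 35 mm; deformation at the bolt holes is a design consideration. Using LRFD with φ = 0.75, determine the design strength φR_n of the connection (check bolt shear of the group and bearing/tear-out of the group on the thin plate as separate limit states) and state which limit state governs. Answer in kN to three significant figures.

Bolt shear: A_b = π·12²/4 = 113.1 mm²; R_n = 372 × 113.1 × 4 × 2 / 1000 = 336.6 kN → 0.75 × 336.6 = 252 kN.
Bearing (1.2 l_c t F_u ≤ 2.4 d t F_u): upper limit = 2.4·12·20·410 / 1000 = 236.2 kN.
  Edge l_c = 20 − 14/2 = 13 → r_n = 127.9 kN; interior l_c = 35 − 14 = 21 → r_n = 206.6 kN.
  R_n,bearing = 1·127.9 + 3·206.6 = 747.8 kN → 0.75 × 747.8 = 561 kN.
Bolt shear governs: 252 kN.

252 kN (bolt shear governs)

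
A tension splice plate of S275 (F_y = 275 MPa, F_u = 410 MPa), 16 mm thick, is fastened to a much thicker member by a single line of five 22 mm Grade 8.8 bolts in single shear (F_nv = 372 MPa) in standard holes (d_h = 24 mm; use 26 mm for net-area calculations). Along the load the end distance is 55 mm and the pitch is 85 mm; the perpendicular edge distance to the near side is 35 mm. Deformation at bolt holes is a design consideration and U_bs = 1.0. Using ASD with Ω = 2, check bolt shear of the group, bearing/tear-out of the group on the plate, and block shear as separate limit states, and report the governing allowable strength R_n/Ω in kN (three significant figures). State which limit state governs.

354 kN (bolt shear governs)

Bolt shear: A_b = π·22²/4 = 380.1 mm²; R_n = 372 × 380.1 × 5 × 1 / 1000 = 707 kN → 707 / 2 = 354 kN.
Bearing: edge l_c = 43, r_n = 338.5 kN; interior l_c = 61, r_n = 346.4 kN; R_n = 338.5 + 4·346.4 = 1724 kN → 862 kN.
Block shear: A_gv = 6320, A_nv = 4448, A_nt = 352 mm²; R_n = min(0.6F_uA_nv, 0.6F_yA_gv) + U_bs·F_u·A_nt = 1187 kN → 594 kN.
Bolt shear governs: 354 kN.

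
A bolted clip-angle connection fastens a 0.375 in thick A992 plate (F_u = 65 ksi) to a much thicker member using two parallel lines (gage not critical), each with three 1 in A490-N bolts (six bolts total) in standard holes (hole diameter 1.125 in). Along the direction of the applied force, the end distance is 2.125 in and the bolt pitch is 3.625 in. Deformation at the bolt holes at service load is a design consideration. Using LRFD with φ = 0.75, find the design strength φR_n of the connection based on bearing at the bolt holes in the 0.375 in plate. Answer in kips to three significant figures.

244 kips

Per bolt r_n = 1.2 l_c t F_u ≤ 2.4 d t F_u; upper limit = 2.4 × 1 × 0.375 × 65 = 58.5 kips.
Edge bolt: l_c = 2.125 − 1.125/2 = 1.562 in → 1.2 × 1.562 × 0.375 × 65 = 45.7 → r_n = 45.7 kips.
Interior bolts: l_c = 3.625 − 1.125 = 2.5 in → 1.2 × 2.5 × 0.375 × 65 = 73.12 → r_n = 58.5 kips.
R_n = 2 × 45.7 + 4 × 58.5 = 325.4 kips.
Design strength φR_n = 0.75 × 325.4 = 244 kips.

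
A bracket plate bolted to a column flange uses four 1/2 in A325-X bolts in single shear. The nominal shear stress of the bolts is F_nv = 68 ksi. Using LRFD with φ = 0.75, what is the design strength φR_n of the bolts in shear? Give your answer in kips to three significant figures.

A_b = π × 0.5² / 4 = 0.1963 in².
R_n = F_nv · A_b · n · n_s = 68 × 0.1963 × 4 × 1 = 53.41 kips.
Design strength φR_n = 0.75 × 53.41 = 40.1 kips.

40.1 kips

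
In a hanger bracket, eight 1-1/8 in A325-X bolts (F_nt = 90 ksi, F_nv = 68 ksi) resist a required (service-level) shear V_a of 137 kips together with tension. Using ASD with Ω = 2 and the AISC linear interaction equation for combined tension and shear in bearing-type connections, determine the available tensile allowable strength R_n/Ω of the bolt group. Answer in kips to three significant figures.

A_b = π·1.125²/4 = 0.994 in²; f_rv = 137 / (8 × 0.994) = 17.23 ksi.
F'_nt = 1.3 F_nt − (Ω F_nt / F_nv) f_rv = 1.3·90 − (2·90/68)·17.23 = 71.4 ksi, capped at F_nt → F'_nt = 71.4 ksi.
R_n = F'_nt · A_b · n = 71.4 × 0.994 × 8 = 567.8 kips.
Allowable strength R_n/Ω = 567.8 / 2 = 284 kips.

284 kips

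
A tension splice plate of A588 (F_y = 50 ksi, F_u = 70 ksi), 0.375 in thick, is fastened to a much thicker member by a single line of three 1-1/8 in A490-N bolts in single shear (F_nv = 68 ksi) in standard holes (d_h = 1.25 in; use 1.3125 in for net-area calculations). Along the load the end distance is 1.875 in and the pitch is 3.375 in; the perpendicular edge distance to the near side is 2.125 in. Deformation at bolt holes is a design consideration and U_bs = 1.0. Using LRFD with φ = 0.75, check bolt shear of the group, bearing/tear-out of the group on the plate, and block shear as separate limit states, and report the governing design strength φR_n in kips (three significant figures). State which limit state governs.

92 kips (block shear governs)

Bolt shear: A_b = π·1.125²/4 = 0.994 in²; R_n = 68 × 0.994 × 3 × 1 = 202.8 kips → 0.75 × 202.8 = 152 kips.
Bearing: edge l_c = 1.25, r_n = 39.38 kips; interior l_c = 2.125, r_n = 66.94 kips; R_n = 39.38 + 2·66.94 = 173.2 kips → 130 kips.
Block shear: A_gv = 3.234, A_nv = 2.004, A_nt = 0.5508 in²; R_n = min(0.6F_uA_nv, 0.6F_yA_gv) + U_bs·F_u·A_nt = 122.7 kips → 92 kips.
Block shear governs: 92 kips.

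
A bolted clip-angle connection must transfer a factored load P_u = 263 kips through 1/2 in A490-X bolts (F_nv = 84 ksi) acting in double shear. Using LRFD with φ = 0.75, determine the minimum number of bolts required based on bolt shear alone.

11 bolts

A_b = π·0.5²/4 = 0.1963 in².
Per-bolt design strength φR_n = 0.75 × 84 × 0.1963 × 2 = 24.74 kips.
n ≥ 263 / 24.74 = 10.63 → use 11 bolts.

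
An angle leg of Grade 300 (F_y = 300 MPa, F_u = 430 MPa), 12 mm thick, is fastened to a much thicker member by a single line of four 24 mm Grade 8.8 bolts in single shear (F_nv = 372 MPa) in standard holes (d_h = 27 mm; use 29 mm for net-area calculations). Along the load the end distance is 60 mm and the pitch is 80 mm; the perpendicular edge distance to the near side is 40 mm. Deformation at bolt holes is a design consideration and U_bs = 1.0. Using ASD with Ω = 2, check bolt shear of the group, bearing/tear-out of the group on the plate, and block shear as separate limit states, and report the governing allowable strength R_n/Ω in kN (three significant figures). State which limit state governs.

Bolt shear: A_b = π·24²/4 = 452.4 mm²; R_n = 372 × 452.4 × 4 × 1 / 1000 = 673.2 kN → 673.2 / 2 = 337 kN.
Bearing: edge l_c = 46.5, r_n = 287.9 kN; interior l_c = 53, r_n = 297.2 kN; R_n = 287.9 + 3·297.2 = 1180 kN → 590 kN.
Block shear: A_gv = 3600, A_nv = 2382, A_nt = 306 mm²; R_n = min(0.6F_uA_nv, 0.6F_yA_gv) + U_bs·F_u·A_nt = 746.1 kN → 373 kN.
Bolt shear governs: 337 kN.

337 kN (bolt shear governs)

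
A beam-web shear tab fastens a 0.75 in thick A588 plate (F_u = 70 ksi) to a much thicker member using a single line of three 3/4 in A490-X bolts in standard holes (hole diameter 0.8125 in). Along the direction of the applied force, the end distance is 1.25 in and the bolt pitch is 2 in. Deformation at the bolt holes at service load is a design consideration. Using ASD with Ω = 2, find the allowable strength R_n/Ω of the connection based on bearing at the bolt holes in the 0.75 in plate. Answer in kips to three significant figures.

Per bolt r_n = 1.2 l_c t F_u ≤ 2.4 d t F_u; upper limit = 2.4 × 0.75 × 0.75 × 70 = 94.5 kips.
Edge bolt: l_c = 1.25 − 0.8125/2 = 0.8438 in → 1.2 × 0.8438 × 0.75 × 70 = 53.16 → r_n = 53.16 kips.
Interior bolts: l_c = 2 − 0.8125 = 1.188 in → 1.2 × 1.188 × 0.75 × 70 = 74.81 → r_n = 74.81 kips.
R_n = 1 × 53.16 + 2 × 74.81 = 202.8 kips.
Allowable strength R_n/Ω = 202.8 / 2 = 101 kips.

101 kips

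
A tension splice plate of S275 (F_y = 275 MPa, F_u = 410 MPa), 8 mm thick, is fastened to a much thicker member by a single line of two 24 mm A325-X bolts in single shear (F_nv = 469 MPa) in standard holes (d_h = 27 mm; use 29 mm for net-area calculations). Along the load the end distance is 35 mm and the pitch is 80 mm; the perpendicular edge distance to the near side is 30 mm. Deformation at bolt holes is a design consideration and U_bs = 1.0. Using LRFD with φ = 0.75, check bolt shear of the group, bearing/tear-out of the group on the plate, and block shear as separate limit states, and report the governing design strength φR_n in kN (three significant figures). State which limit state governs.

144 kN (block shear governs)

Bolt shear: A_b = π·24²/4 = 452.4 mm²; R_n = 469 × 452.4 × 2 × 1 / 1000 = 424.3 kN → 0.75 × 424.3 = 318 kN.
Bearing: edge l_c = 21.5, r_n = 84.62 kN; interior l_c = 53, r_n = 188.9 kN; R_n = 84.62 + 1·188.9 = 273.6 kN → 205 kN.
Block shear: A_gv = 920, A_nv = 572, A_nt = 124 mm²; R_n = min(0.6F_uA_nv, 0.6F_yA_gv) + U_bs·F_u·A_nt = 191.6 kN → 144 kN.
Block shear governs: 144 kN.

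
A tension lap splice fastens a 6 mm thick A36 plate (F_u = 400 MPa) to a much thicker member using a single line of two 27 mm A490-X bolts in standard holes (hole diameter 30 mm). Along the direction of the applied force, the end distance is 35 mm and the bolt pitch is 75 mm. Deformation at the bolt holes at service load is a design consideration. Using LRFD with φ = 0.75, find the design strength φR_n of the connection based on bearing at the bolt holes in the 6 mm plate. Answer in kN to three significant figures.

Per bolt r_n = 1.2 l_c t F_u ≤ 2.4 d t F_u; upper limit = 2.4 × 27 × 6 × 400 / 1000 = 155.5 kN.
Edge bolt: l_c = 35 − 30/2 = 20 mm → 1.2 × 20 × 6 × 400 / 1000 = 57.6 → r_n = 57.6 kN.
Interior bolts: l_c = 75 − 30 = 45 mm → 1.2 × 45 × 6 × 400 / 1000 = 129.6 → r_n = 129.6 kN.
R_n = 1 × 57.6 + 1 × 129.6 = 187.2 kN.
Design strength φR_n = 0.75 × 187.2 = 140 kN.

140 kN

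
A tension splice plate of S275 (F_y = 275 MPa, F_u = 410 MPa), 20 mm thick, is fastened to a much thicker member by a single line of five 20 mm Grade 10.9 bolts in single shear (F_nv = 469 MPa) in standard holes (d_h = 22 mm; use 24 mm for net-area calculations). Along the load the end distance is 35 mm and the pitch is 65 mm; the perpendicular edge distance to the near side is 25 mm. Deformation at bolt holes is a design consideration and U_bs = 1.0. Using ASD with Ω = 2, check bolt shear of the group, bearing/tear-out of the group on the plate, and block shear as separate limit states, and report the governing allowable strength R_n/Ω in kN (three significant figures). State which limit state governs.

368 kN (bolt shear governs)

Bolt shear: A_b = π·20²/4 = 314.2 mm²; R_n = 469 × 314.2 × 5 × 1 / 1000 = 736.7 kN → 736.7 / 2 = 368 kN.
Bearing: edge l_c = 24, r_n = 236.2 kN; interior l_c = 43, r_n = 393.6 kN; R_n = 236.2 + 4·393.6 = 1811 kN → 905 kN.
Block shear: A_gv = 5900, A_nv = 3740, A_nt = 260 mm²; R_n = min(0.6F_uA_nv, 0.6F_yA_gv) + U_bs·F_u·A_nt = 1027 kN → 513 kN.
Bolt shear governs: 368 kN.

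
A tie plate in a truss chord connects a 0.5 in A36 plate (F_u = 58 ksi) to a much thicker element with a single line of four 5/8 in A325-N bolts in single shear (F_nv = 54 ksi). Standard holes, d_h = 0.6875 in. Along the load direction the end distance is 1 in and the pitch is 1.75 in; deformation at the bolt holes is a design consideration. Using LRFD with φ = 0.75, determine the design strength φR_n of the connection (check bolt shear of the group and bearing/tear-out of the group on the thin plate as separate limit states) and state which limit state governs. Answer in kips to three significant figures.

Bolt shear: A_b = π·0.625²/4 = 0.3068 in²; R_n = 54 × 0.3068 × 4 × 1 = 66.27 kips → 0.75 × 66.27 = 49.7 kips.
Bearing (1.2 l_c t F_u ≤ 2.4 d t F_u): upper limit = 2.4·0.625·0.5·58 = 43.5 kips.
  Edge l_c = 1 − 0.6875/2 = 0.6562 → r_n = 22.84 kips; interior l_c = 1.75 − 0.6875 = 1.062 → r_n = 36.97 kips.
  R_n,bearing = 1·22.84 + 3·36.97 = 133.8 kips → 0.75 × 133.8 = 100 kips.
Bolt shear governs: 49.7 kips.

49.7 kips (bolt shear governs)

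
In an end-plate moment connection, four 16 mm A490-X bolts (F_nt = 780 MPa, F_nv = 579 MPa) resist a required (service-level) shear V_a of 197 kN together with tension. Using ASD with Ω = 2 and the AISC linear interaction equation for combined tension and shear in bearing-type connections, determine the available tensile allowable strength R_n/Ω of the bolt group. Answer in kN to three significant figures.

142 kN

A_b = π·16²/4 = 201.1 mm²; f_rv = 197 × 1000 / (4 × 201.1) = 244.9 MPa.
F'_nt = 1.3 F_nt − (Ω F_nt / F_nv) f_rv = 1.3·780 − (2·780/579)·244.9 = 354 MPa, capped at F_nt → F'_nt = 354 MPa.
R_n = F'_nt · A_b · n = 354 × 201.1 × 4 / 1000 = 284.7 kN.
Allowable strength R_n/Ω = 284.7 / 2 = 142 kN.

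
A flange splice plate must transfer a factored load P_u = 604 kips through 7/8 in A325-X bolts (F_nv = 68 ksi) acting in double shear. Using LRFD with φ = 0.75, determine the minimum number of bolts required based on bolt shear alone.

A_b = π·0.875²/4 = 0.6013 in².
Per-bolt design strength φR_n = 0.75 × 68 × 0.6013 × 2 = 61.33 kips.
n ≥ 604 / 61.33 = 9.848 → use 10 bolts.

10 bolts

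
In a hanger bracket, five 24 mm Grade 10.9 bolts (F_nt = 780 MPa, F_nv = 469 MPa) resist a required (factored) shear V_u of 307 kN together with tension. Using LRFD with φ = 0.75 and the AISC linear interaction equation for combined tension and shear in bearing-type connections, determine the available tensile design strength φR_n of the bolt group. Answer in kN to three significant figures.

1210 kN

A_b = π·24²/4 = 452.4 mm²; f_rv = 307 × 1000 / (5 × 452.4) = 135.7 MPa.
F'_nt = 1.3 F_nt − (F_nt / φF_nv) f_rv = 1.3·780 − (780/(0.75·469))·135.7 = 713 MPa, capped at F_nt → F'_nt = 713 MPa.
R_n = F'_nt · A_b · n = 713 × 452.4 × 5 / 1000 = 1613 kN.
Design strength φR_n = 0.75 × 1613 = 1210 kN.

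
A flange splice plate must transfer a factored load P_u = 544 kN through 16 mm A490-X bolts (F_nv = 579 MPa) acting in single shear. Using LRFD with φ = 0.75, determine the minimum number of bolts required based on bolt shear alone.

A_b = π·16²/4 = 201.1 mm².
Per-bolt design strength φR_n = 0.75 × 579 × 201.1 × 1 / 1000 = 87.31 kN.
n ≥ 544 / 87.31 = 6.231 → use 7 bolts.

7 bolts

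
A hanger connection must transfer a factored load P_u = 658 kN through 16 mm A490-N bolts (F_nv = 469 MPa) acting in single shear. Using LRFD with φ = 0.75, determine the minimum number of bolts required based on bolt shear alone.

10 bolts

A_b = π·16²/4 = 201.1 mm².
Per-bolt design strength φR_n = 0.75 × 469 × 201.1 × 1 / 1000 = 70.72 kN.
n ≥ 658 / 70.72 = 9.304 → use 10 bolts.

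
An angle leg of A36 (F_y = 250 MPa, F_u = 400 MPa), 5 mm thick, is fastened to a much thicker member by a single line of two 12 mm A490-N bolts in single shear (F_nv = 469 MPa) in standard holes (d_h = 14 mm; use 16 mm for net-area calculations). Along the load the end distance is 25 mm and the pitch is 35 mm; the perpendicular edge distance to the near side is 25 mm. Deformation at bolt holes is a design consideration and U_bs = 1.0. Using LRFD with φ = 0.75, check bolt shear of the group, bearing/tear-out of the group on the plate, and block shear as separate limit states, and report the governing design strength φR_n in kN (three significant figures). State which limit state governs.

Bolt shear: A_b = π·12²/4 = 113.1 mm²; R_n = 469 × 113.1 × 2 × 1 / 1000 = 106.1 kN → 0.75 × 106.1 = 79.6 kN.
Bearing: edge l_c = 18, r_n = 43.2 kN; interior l_c = 21, r_n = 50.4 kN; R_n = 43.2 + 1·50.4 = 93.6 kN → 70.2 kN.
Block shear: A_gv = 300, A_nv = 180, A_nt = 85 mm²; R_n = min(0.6F_uA_nv, 0.6F_yA_gv) + U_bs·F_u·A_nt = 77.2 kN → 57.9 kN.
Block shear governs: 57.9 kN.

57.9 kN (block shear governs)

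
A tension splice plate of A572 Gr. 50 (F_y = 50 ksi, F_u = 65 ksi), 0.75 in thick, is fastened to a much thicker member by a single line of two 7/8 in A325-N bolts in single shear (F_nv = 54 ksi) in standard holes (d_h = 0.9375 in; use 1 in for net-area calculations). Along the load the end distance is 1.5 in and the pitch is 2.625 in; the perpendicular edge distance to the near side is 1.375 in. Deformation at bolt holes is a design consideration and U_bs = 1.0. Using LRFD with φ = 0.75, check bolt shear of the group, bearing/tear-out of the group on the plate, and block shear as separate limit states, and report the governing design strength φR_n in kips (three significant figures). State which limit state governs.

48.7 kips (bolt shear governs)

Bolt shear: A_b = π·0.875²/4 = 0.6013 in²; R_n = 54 × 0.6013 × 2 × 1 = 64.94 kips → 0.75 × 64.94 = 48.7 kips.
Bearing: edge l_c = 1.031, r_n = 60.33 kips; interior l_c = 1.688, r_n = 98.72 kips; R_n = 60.33 + 1·98.72 = 159 kips → 119 kips.
Block shear: A_gv = 3.094, A_nv = 1.969, A_nt = 0.6562 in²; R_n = min(0.6F_uA_nv, 0.6F_yA_gv) + U_bs·F_u·A_nt = 119.4 kips → 89.6 kips.
Bolt shear governs: 48.7 kips.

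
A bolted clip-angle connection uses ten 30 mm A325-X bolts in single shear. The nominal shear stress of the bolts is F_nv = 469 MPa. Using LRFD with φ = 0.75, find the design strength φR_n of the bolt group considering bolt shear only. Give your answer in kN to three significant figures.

2490 kN

A_b = π × 30² / 4 = 706.9 mm².
R_n = F_nv · A_b · n · n_s = 469 × 706.9 × 10 × 1 / 1000 = 3315 kN.
Design strength φR_n = 0.75 × 3315 = 2490 kN.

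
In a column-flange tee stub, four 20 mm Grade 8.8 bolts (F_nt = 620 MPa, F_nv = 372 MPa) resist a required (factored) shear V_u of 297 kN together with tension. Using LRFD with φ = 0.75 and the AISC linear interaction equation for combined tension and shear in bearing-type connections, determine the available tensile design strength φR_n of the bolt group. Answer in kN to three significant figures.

265 kN

A_b = π·20²/4 = 314.2 mm²; f_rv = 297 × 1000 / (4 × 314.2) = 236.3 MPa.
F'_nt = 1.3 F_nt − (F_nt / φF_nv) f_rv = 1.3·620 − (620/(0.75·372))·236.3 = 280.8 MPa, capped at F_nt → F'_nt = 280.8 MPa.
R_n = F'_nt · A_b · n = 280.8 × 314.2 × 4 / 1000 = 352.8 kN.
Design strength φR_n = 0.75 × 352.8 = 265 kN.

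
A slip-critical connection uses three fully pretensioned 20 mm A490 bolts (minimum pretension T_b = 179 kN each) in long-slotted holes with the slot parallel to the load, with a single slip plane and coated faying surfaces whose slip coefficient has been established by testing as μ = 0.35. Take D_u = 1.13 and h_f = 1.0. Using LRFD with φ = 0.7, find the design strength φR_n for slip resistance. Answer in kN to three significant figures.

R_n = μ · D_u · h_f · T_b · n_s · n_b = 0.35 × 1.13 × 1.0 × 179 × 1 × 3 = 212.4 kN.
Design strength φR_n = 0.7 × 212.4 = 149 kN.

149 kN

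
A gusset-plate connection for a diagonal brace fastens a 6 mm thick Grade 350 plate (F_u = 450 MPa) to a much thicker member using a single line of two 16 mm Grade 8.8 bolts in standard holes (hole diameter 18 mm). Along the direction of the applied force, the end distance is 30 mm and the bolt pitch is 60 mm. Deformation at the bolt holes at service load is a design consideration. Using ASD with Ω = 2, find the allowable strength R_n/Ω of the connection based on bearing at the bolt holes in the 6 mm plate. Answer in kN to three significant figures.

Per bolt r_n = 1.2 l_c t F_u ≤ 2.4 d t F_u; upper limit = 2.4 × 16 × 6 × 450 / 1000 = 103.7 kN.
Edge bolt: l_c = 30 − 18/2 = 21 mm → 1.2 × 21 × 6 × 450 / 1000 = 68.04 → r_n = 68.04 kN.
Interior bolts: l_c = 60 − 18 = 42 mm → 1.2 × 42 × 6 × 450 / 1000 = 136.1 → r_n = 103.7 kN.
R_n = 1 × 68.04 + 1 × 103.7 = 171.7 kN.
Allowable strength R_n/Ω = 171.7 / 2 = 85.9 kN.

85.9 kN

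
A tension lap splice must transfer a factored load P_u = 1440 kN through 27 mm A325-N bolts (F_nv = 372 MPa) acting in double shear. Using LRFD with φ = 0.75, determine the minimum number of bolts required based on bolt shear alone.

A_b = π·27²/4 = 572.6 mm².
Per-bolt design strength φR_n = 0.75 × 372 × 572.6 × 2 / 1000 = 319.5 kN.
n ≥ 1440 / 319.5 = 4.507 → use 5 bolts.

5 bolts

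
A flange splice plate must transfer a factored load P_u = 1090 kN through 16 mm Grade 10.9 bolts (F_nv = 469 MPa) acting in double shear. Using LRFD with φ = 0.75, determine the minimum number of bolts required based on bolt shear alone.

8 bolts

A_b = π·16²/4 = 201.1 mm².
Per-bolt design strength φR_n = 0.75 × 469 × 201.1 × 2 / 1000 = 141.4 kN.
n ≥ 1090 / 141.4 = 7.706 → use 8 bolts.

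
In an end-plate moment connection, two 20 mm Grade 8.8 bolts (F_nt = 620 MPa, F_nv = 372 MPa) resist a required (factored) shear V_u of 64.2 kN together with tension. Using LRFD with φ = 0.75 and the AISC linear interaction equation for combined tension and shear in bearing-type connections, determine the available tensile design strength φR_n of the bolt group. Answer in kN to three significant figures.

A_b = π·20²/4 = 314.2 mm²; f_rv = 64.2 × 1000 / (2 × 314.2) = 102.2 MPa.
F'_nt = 1.3 F_nt − (F_nt / φF_nv) f_rv = 1.3·620 − (620/(0.75·372))·102.2 = 578.9 MPa, capped at F_nt → F'_nt = 578.9 MPa.
R_n = F'_nt · A_b · n = 578.9 × 314.2 × 2 / 1000 = 363.8 kN.
Design strength φR_n = 0.75 × 363.8 = 273 kN.

273 kN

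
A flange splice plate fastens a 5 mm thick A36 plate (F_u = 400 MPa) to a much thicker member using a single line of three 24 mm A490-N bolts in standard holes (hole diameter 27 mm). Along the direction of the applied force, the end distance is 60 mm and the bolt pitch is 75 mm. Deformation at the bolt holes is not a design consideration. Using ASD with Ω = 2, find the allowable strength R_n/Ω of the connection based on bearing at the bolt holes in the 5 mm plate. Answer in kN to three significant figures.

Per bolt r_n = 1.5 l_c t F_u ≤ 3.0 d t F_u; upper limit = 3.0 × 24 × 5 × 400 / 1000 = 144 kN.
Edge bolt: l_c = 60 − 27/2 = 46.5 mm → 1.5 × 46.5 × 5 × 400 / 1000 = 139.5 → r_n = 139.5 kN.
Interior bolts: l_c = 75 − 27 = 48 mm → 1.5 × 48 × 5 × 400 / 1000 = 144 → r_n = 144 kN.
R_n = 1 × 139.5 + 2 × 144 = 427.5 kN.
Allowable strength R_n/Ω = 427.5 / 2 = 214 kN.

214 kN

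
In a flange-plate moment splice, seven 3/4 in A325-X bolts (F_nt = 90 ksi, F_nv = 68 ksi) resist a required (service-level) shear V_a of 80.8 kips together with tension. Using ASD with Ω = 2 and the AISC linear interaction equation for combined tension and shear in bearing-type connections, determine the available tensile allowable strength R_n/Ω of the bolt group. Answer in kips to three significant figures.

A_b = π·0.75²/4 = 0.4418 in²; f_rv = 80.8 / (7 × 0.4418) = 26.13 ksi.
F'_nt = 1.3 F_nt − (Ω F_nt / F_nv) f_rv = 1.3·90 − (2·90/68)·26.13 = 47.84 ksi, capped at F_nt → F'_nt = 47.84 ksi.
R_n = F'_nt · A_b · n = 47.84 × 0.4418 × 7 = 147.9 kips.
Allowable strength R_n/Ω = 147.9 / 2 = 74 kips.

74 kips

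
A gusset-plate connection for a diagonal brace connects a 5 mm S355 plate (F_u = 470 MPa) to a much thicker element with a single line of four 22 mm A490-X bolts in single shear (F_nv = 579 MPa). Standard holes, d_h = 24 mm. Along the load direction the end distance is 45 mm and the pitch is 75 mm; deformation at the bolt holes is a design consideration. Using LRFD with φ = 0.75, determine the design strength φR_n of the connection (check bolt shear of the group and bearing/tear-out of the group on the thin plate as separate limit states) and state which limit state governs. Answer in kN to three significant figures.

349 kN (bearing governs)

Bolt shear: A_b = π·22²/4 = 380.1 mm²; R_n = 579 × 380.1 × 4 × 1 / 1000 = 880.4 kN → 0.75 × 880.4 = 660 kN.
Bearing (1.2 l_c t F_u ≤ 2.4 d t F_u): upper limit = 2.4·22·5·470 / 1000 = 124.1 kN.
  Edge l_c = 45 − 24/2 = 33 → r_n = 93.06 kN; interior l_c = 75 − 24 = 51 → r_n = 124.1 kN.
  R_n,bearing = 1·93.06 + 3·124.1 = 465.3 kN → 0.75 × 465.3 = 349 kN.
Bearing governs: 349 kN.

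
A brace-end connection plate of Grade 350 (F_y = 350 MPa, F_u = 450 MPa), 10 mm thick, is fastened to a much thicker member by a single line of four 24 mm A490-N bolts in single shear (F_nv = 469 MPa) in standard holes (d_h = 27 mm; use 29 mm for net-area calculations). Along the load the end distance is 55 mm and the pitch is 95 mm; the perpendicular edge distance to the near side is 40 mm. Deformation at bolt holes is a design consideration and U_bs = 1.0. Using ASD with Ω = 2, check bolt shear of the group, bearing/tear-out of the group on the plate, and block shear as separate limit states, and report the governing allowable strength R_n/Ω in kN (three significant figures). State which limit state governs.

Bolt shear: A_b = π·24²/4 = 452.4 mm²; R_n = 469 × 452.4 × 4 × 1 / 1000 = 848.7 kN → 848.7 / 2 = 424 kN.
Bearing: edge l_c = 41.5, r_n = 224.1 kN; interior l_c = 68, r_n = 259.2 kN; R_n = 224.1 + 3·259.2 = 1002 kN → 501 kN.
Block shear: A_gv = 3400, A_nv = 2385, A_nt = 255 mm²; R_n = min(0.6F_uA_nv, 0.6F_yA_gv) + U_bs·F_u·A_nt = 758.7 kN → 379 kN.
Block shear governs: 379 kN.

379 kN (block shear governs)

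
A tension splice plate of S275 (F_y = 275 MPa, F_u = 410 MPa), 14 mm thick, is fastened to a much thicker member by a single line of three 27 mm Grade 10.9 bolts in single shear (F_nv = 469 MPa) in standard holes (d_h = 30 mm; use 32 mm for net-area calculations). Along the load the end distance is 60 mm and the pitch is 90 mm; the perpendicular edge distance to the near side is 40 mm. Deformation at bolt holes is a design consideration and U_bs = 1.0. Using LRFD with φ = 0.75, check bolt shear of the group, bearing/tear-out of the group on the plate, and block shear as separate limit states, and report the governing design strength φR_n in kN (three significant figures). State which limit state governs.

517 kN (block shear governs)

Bolt shear: A_b = π·27²/4 = 572.6 mm²; R_n = 469 × 572.6 × 3 × 1 / 1000 = 805.6 kN → 0.75 × 805.6 = 604 kN.
Bearing: edge l_c = 45, r_n = 310 kN; interior l_c = 60, r_n = 372 kN; R_n = 310 + 2·372 = 1054 kN → 790 kN.
Block shear: A_gv = 3360, A_nv = 2240, A_nt = 336 mm²; R_n = min(0.6F_uA_nv, 0.6F_yA_gv) + U_bs·F_u·A_nt = 688.8 kN → 517 kN.
Block shear governs: 517 kN.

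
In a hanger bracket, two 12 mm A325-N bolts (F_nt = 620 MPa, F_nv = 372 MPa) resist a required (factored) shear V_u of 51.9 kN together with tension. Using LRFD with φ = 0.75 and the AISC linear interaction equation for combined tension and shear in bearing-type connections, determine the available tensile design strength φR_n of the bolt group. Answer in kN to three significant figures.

A_b = π·12²/4 = 113.1 mm²; f_rv = 51.9 × 1000 / (2 × 113.1) = 229.4 MPa.
F'_nt = 1.3 F_nt − (F_nt / φF_nv) f_rv = 1.3·620 − (620/(0.75·372))·229.4 = 296.1 MPa, capped at F_nt → F'_nt = 296.1 MPa.
R_n = F'_nt · A_b · n = 296.1 × 113.1 × 2 / 1000 = 66.98 kN.
Design strength φR_n = 0.75 × 66.98 = 50.2 kN.

50.2 kN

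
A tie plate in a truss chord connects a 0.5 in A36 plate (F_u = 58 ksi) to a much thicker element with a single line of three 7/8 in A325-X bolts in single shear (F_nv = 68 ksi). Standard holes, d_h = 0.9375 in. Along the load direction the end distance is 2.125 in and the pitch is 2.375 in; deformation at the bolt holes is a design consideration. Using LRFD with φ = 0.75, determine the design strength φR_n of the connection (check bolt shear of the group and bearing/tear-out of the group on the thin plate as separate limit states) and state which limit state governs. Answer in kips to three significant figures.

92 kips (bolt shear governs)

Bolt shear: A_b = π·0.875²/4 = 0.6013 in²; R_n = 68 × 0.6013 × 3 × 1 = 122.7 kips → 0.75 × 122.7 = 92 kips.
Bearing (1.2 l_c t F_u ≤ 2.4 d t F_u): upper limit = 2.4·0.875·0.5·58 = 60.9 kips.
  Edge l_c = 2.125 − 0.9375/2 = 1.656 → r_n = 57.64 kips; interior l_c = 2.375 − 0.9375 = 1.438 → r_n = 50.02 kips.
  R_n,bearing = 1·57.64 + 2·50.02 = 157.7 kips → 0.75 × 157.7 = 118 kips.
Bolt shear governs: 92 kips.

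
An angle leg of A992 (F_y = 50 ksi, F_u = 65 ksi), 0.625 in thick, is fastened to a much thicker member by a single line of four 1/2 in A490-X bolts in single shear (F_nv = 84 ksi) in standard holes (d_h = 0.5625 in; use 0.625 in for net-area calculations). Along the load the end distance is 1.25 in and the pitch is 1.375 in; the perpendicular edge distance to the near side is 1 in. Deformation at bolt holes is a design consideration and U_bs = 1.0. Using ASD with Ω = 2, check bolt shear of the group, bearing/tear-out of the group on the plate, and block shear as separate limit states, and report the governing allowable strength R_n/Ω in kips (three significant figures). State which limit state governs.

33 kips (bolt shear governs)

Bolt shear: A_b = π·0.5²/4 = 0.1963 in²; R_n = 84 × 0.1963 × 4 × 1 = 65.97 kips → 65.97 / 2 = 33 kips.
Bearing: edge l_c = 0.9688, r_n = 47.23 kips; interior l_c = 0.8125, r_n = 39.61 kips; R_n = 47.23 + 3·39.61 = 166.1 kips → 83 kips.
Block shear: A_gv = 3.359, A_nv = 1.992, A_nt = 0.4297 in²; R_n = min(0.6F_uA_nv, 0.6F_yA_gv) + U_bs·F_u·A_nt = 105.6 kips → 52.8 kips.
Bolt shear governs: 33 kips.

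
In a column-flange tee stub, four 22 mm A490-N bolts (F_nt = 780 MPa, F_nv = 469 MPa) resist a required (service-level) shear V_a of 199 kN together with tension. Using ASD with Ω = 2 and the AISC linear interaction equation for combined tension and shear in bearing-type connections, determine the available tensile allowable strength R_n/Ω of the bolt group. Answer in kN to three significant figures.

A_b = π·22²/4 = 380.1 mm²; f_rv = 199 × 1000 / (4 × 380.1) = 130.9 MPa.
F'_nt = 1.3 F_nt − (Ω F_nt / F_nv) f_rv = 1.3·780 − (2·780/469)·130.9 = 578.7 MPa, capped at F_nt → F'_nt = 578.7 MPa.
R_n = F'_nt · A_b · n = 578.7 × 380.1 × 4 / 1000 = 879.9 kN.
Allowable strength R_n/Ω = 879.9 / 2 = 440 kN.

440 kN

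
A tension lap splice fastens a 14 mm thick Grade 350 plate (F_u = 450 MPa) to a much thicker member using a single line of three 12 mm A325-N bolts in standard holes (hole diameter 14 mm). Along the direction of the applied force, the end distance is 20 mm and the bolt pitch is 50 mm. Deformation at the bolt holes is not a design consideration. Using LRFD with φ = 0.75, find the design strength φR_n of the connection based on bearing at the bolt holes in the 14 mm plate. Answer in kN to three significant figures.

Per bolt r_n = 1.5 l_c t F_u ≤ 3.0 d t F_u; upper limit = 3.0 × 12 × 14 × 450 / 1000 = 226.8 kN.
Edge bolt: l_c = 20 − 14/2 = 13 mm → 1.5 × 13 × 14 × 450 / 1000 = 122.9 → r_n = 122.9 kN.
Interior bolts: l_c = 50 − 14 = 36 mm → 1.5 × 36 × 14 × 450 / 1000 = 340.2 → r_n = 226.8 kN.
R_n = 1 × 122.9 + 2 × 226.8 = 576.5 kN.
Design strength φR_n = 0.75 × 576.5 = 432 kN.

432 kN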